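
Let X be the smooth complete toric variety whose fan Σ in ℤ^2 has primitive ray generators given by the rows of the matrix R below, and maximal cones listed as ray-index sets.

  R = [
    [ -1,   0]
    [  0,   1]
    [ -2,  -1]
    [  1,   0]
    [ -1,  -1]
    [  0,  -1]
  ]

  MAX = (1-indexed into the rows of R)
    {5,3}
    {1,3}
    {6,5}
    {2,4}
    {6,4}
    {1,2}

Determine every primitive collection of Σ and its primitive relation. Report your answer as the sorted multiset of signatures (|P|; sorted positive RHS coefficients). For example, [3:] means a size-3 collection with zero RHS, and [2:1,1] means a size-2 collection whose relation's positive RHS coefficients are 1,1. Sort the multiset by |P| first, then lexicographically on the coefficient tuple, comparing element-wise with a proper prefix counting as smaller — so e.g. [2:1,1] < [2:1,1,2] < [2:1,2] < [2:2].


9 collections generate NE(X_Σ); each relation:

  • {1,4}:  v_{1} + v_{4} = 0 ; sig = [2:]
  • {2,6}:  v_{2} + v_{6} = 0 ; sig = [2:]
  • {1,5}:  v_{1} + v_{5} = v_{3} ; sig = [2:1]
  • {1,6}:  v_{1} + v_{6} = v_{5} ; sig = [2:1]
  • {2,5}:  v_{2} + v_{5} = v_{1} ; sig = [2:1]
  • {3,4}:  v_{3} + v_{4} = v_{5} ; sig = [2:1]
  • {4,5}:  v_{4} + v_{5} = v_{6} ; sig = [2:1]
  • {2,3}:  v_{2} + v_{3} = 2·v_{1} ; sig = [2:2]
  • {3,6}:  v_{3} + v_{6} = 2·v_{5} ; sig = [2:2]

so the primitive-relation signature multiset is
{ [2:] ×2,  [2:1] ×5,  [2:2] ×2 }


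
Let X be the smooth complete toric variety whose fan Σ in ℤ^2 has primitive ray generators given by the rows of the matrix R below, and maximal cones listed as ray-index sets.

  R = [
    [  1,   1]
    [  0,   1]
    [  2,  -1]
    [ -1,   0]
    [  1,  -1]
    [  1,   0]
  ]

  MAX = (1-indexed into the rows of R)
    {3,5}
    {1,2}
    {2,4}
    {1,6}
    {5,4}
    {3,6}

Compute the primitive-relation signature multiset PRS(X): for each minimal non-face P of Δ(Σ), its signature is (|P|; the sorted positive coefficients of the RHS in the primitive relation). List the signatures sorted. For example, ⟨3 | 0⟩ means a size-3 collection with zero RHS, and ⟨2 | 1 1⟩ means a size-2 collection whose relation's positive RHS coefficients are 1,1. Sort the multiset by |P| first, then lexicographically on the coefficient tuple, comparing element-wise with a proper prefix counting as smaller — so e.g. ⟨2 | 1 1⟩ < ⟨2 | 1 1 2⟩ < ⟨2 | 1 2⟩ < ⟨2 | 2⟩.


Σ has 9 primitive collections:

  • {4,6}:  v_{4} + v_{6} = 0  so sig = ⟨2 | 0⟩
  • {1,4}:  v_{1} + v_{4} = v_{2}  so sig = ⟨2 | 1⟩
  • {2,5}:  v_{2} + v_{5} = v_{6}  so sig = ⟨2 | 1⟩
  • {2,6}:  v_{2} + v_{6} = v_{1}  so sig = ⟨2 | 1⟩
  • {3,4}:  v_{3} + v_{4} = v_{5}  so sig = ⟨2 | 1⟩
  • {5,6}:  v_{5} + v_{6} = v_{3}  so sig = ⟨2 | 1⟩
  • {1,5}:  v_{1} + v_{5} = 2·v_{6}  so sig = ⟨2 | 2⟩
  • {2,3}:  v_{2} + v_{3} = 2·v_{6}  so sig = ⟨2 | 2⟩
  • {1,3}:  v_{1} + v_{3} = 3·v_{6}  so sig = ⟨2 | 3⟩

so the primitive-relation signature multiset is
{ ⟨2 | 0⟩,  ⟨2 | 1⟩ ×5,  ⟨2 | 2⟩ ×2,  ⟨2 | 3⟩ }


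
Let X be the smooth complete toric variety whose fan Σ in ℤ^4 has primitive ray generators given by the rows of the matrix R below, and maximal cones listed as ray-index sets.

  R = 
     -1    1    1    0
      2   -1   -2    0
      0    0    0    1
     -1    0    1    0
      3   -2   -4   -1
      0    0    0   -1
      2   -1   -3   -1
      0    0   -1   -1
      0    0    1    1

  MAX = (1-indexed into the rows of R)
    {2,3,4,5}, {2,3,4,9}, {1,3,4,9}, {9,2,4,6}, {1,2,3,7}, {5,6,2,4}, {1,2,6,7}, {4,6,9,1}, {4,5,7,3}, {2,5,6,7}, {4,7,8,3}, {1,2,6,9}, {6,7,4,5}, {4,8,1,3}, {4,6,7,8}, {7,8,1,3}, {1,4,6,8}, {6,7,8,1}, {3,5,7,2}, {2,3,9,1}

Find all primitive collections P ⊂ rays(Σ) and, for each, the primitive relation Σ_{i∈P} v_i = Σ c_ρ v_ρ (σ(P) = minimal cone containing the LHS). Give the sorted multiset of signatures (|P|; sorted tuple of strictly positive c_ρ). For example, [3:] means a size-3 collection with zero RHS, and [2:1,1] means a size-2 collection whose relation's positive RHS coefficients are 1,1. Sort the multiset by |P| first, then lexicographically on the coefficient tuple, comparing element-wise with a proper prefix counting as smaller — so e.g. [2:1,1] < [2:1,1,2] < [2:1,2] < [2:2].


The 10 primitive collections of Σ (r=9, n=4):

  {3,6}:  v_{3} + v_{6} = 0  →  sig = [2:]
  {8,9}:  v_{8} + v_{9} = 0  →  sig = [2:]
  {1,5}:  v_{1} + v_{5} = v_{7}  →  sig = [2:1]
  {2,8}:  v_{2} + v_{8} = v_{7}  →  sig = [2:1]
  {7,9}:  v_{7} + v_{9} = v_{2}  →  sig = [2:1]
  {5,8}:  v_{5} + v_{8} = v_{4} + 2·v_{7}  →  sig = [2:1,2]
  {5,9}:  v_{5} + v_{9} = 2·v_{2} + v_{4}  →  sig = [2:1,2]
  {1,2,4}:  v_{1} + v_{2} + v_{4} = 0  →  sig = [3:]
  {1,4,7}:  v_{1} + v_{4} + v_{7} = v_{8}  →  sig = [3:1]
  {2,4,7}:  v_{2} + v_{4} + v_{7} = v_{5}  →  sig = [3:1]

Hence PRS(X_Σ) =
{ [2:] ×2,  [2:1] ×3,  [2:1,2] ×2,  [3:],  [3:1] ×2 }


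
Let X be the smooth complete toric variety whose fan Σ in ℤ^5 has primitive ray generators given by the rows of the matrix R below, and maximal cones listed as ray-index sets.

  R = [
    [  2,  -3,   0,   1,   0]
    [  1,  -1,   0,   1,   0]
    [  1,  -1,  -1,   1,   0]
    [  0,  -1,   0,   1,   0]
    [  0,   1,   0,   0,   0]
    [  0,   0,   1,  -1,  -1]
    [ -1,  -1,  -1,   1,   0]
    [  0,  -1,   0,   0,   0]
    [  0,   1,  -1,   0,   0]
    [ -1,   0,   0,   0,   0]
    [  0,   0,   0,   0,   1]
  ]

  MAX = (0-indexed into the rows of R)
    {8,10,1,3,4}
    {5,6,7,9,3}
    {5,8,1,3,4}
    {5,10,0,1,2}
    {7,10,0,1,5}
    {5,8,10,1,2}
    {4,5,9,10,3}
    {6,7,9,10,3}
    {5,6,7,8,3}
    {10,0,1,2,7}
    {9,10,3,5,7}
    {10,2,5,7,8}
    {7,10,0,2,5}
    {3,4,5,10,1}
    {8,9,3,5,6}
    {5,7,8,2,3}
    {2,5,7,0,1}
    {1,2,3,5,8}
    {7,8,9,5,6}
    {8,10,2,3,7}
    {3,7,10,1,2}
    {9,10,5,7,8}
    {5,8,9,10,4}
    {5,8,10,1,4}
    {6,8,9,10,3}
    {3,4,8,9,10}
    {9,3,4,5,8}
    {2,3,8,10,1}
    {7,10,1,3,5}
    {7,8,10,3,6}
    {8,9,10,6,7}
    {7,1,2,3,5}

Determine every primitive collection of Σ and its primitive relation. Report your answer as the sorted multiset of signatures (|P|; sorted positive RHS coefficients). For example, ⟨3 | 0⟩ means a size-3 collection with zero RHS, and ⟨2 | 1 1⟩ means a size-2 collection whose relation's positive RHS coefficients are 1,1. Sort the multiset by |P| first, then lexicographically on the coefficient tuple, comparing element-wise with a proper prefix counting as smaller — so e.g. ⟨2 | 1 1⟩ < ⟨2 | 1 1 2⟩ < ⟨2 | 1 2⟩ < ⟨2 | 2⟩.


Primitive collections (18):

  P={4,7}:  v_{4} + v_{7} = 0  ⇒ sig = ⟨2 | 0⟩
  P={1,9}:  v_{1} + v_{9} = v_{3}  ⇒ sig = ⟨2 | 1⟩
  P={2,4}:  v_{2} + v_{4} = v_{1} + v_{8}  ⇒ sig = ⟨2 | 1 1⟩
  P={2,9}:  v_{2} + v_{9} = v_{3} + v_{7} + v_{8}  ⇒ sig = ⟨2 | 1 1 1⟩
  P={4,6}:  v_{4} + v_{6} = v_{3} + v_{8} + v_{9}  ⇒ sig = ⟨2 | 1 1 1⟩
  P={0,4}:  v_{0} + v_{4} = v_{1} + v_{2} + v_{5} + v_{10}  ⇒ sig = ⟨2 | 1 1 1 1⟩
  P={0,6}:  v_{0} + v_{6} = v_{2} + v_{3} + 2·v_{7}  ⇒ sig = ⟨2 | 1 1 2⟩
  P={0,8}:  v_{0} + v_{8} = 2·v_{2} + v_{5} + v_{10}  ⇒ sig = ⟨2 | 1 1 2⟩
  P={1,6}:  v_{1} + v_{6} = 2·v_{3} + v_{7} + v_{8}  ⇒ sig = ⟨2 | 1 1 2⟩
  P={0,9}:  v_{0} + v_{9} = v_{1} + 2·v_{7}  ⇒ sig = ⟨2 | 1 2⟩
  P={0,3}:  v_{0} + v_{3} = 2·v_{1} + 2·v_{7}  ⇒ sig = ⟨2 | 2 2⟩
  P={2,6}:  v_{2} + v_{6} = 2·v_{3} + 2·v_{7} + 2·v_{8}  ⇒ sig = ⟨2 | 2 2 2⟩
  P={1,7,8}:  v_{1} + v_{7} + v_{8} = v_{2}  ⇒ sig = ⟨3 | 1⟩
  P={5,6,10}:  v_{5} + v_{6} + v_{10} = v_{7} + v_{9}  ⇒ sig = ⟨3 | 1 1⟩
  P={3,5,8,10}:  v_{3} + v_{5} + v_{8} + v_{10} = 0  ⇒ sig = ⟨4 | 0⟩
  P={3,7,8,9}:  v_{3} + v_{7} + v_{8} + v_{9} = v_{6}  ⇒ sig = ⟨4 | 1⟩
  P={2,3,5,10}:  v_{2} + v_{3} + v_{5} + v_{10} = v_{1} + v_{7}  ⇒ sig = ⟨4 | 1 1⟩
  P={1,2,5,7,10}:  v_{1} + v_{2} + v_{5} + v_{7} + v_{10} = v_{0}  ⇒ sig = ⟨5 | 1⟩

so the primitive-relation signature multiset is
    |P|=2: 12 collections, coeffs (), (1), (1,1), (1,1,1), (1,1,1), (1,1,1,1), (1,1,2), (1,1,2), (1,1,2), (1,2), (2,2), (2,2,2)
    |P|=3: 2 collections, coeffs (1), (1,1)
    |P|=4: 3 collections, coeffs (), (1), (1,1)
    |P|=5: 1 collection, coeffs (1)


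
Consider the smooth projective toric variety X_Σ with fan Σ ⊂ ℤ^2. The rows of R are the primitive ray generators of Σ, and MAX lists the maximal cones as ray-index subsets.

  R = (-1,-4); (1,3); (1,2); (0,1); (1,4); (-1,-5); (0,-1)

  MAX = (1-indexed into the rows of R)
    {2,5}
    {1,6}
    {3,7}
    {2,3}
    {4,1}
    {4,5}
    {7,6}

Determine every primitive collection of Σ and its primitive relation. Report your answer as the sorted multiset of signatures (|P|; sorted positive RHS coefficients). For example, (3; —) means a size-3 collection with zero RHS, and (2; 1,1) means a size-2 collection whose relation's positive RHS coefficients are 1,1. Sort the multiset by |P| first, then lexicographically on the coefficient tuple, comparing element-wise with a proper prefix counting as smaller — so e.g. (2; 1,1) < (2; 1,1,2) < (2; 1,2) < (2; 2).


14 collections generate NE(X_Σ); each relation:

  {1,5}:  v_{1} + v_{5} = 0  ⇒ sig = (2; —)
  {4,7}:  v_{4} + v_{7} = 0  ⇒ sig = (2; —)
  {1,2}:  v_{1} + v_{2} = v_{7}  ⇒ sig = (2; 1)
  {1,7}:  v_{1} + v_{7} = v_{6}  ⇒ sig = (2; 1)
  {2,4}:  v_{2} + v_{4} = v_{5}  ⇒ sig = (2; 1)
  {2,7}:  v_{2} + v_{7} = v_{3}  ⇒ sig = (2; 1)
  {3,4}:  v_{3} + v_{4} = v_{2}  ⇒ sig = (2; 1)
  {4,6}:  v_{4} + v_{6} = v_{1}  ⇒ sig = (2; 1)
  {5,6}:  v_{5} + v_{6} = v_{7}  ⇒ sig = (2; 1)
  {5,7}:  v_{5} + v_{7} = v_{2}  ⇒ sig = (2; 1)
  {1,3}:  v_{1} + v_{3} = 2·v_{7}  ⇒ sig = (2; 2)
  {2,6}:  v_{2} + v_{6} = 2·v_{7}  ⇒ sig = (2; 2)
  {3,5}:  v_{3} + v_{5} = 2·v_{2}  ⇒ sig = (2; 2)
  {3,6}:  v_{3} + v_{6} = 3·v_{7}  ⇒ sig = (2; 3)

Hence PRS(X_Σ) =
[(2; —), (2; —), (2; 1), (2; 1), (2; 1), (2; 1), (2; 1), (2; 1), (2; 1), (2; 1), (2; 2), (2; 2), (2; 2), (2; 3)]


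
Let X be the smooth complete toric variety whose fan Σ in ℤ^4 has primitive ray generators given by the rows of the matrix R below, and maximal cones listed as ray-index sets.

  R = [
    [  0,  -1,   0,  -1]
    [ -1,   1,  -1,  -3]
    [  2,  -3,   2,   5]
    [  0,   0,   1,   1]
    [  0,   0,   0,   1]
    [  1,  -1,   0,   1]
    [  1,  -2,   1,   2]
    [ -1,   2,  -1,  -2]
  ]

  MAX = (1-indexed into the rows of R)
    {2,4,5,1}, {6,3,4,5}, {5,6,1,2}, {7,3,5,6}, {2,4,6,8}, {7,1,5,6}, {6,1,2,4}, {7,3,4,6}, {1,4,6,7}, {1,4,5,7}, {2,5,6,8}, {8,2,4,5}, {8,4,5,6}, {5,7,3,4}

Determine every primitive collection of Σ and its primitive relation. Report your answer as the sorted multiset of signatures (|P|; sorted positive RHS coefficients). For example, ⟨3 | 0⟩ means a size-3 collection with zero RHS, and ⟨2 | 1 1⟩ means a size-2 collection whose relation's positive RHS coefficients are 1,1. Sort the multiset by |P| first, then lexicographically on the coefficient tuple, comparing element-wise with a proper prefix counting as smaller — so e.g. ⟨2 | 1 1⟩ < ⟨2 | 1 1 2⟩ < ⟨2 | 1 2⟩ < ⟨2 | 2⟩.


9 minimal non-faces of Δ(Σ) (on 8 rays):

  P = {7,8}:  v_{7} + v_{8} = 0  ⟹  sig = ⟨2 | 0⟩
  P = {1,8}:  v_{1} + v_{8} = v_{2}  ⟹  sig = ⟨2 | 1⟩
  P = {2,3}:  v_{2} + v_{3} = v_{7}  ⟹  sig = ⟨2 | 1⟩
  P = {2,7}:  v_{2} + v_{7} = v_{1}  ⟹  sig = ⟨2 | 1⟩
  P = {3,8}:  v_{3} + v_{8} = v_{4} + v_{5} + v_{6}  ⟹  sig = ⟨2 | 1 1 1⟩
  P = {1,3}:  v_{1} + v_{3} = 2·v_{7}  ⟹  sig = ⟨2 | 2⟩
  P = {2,4,5,6}:  v_{2} + v_{4} + v_{5} + v_{6} = 0  ⟹  sig = ⟨4 | 0⟩
  P = {1,4,5,6}:  v_{1} + v_{4} + v_{5} + v_{6} = v_{7}  ⟹  sig = ⟨4 | 1⟩
  P = {4,5,6,7}:  v_{4} + v_{5} + v_{6} + v_{7} = v_{3}  ⟹  sig = ⟨4 | 1⟩

Sorted signature multiset PRS(X):
{ ⟨2 | 0⟩,  ⟨2 | 1⟩ ×3,  ⟨2 | 1 1 1⟩,  ⟨2 | 2⟩,  ⟨4 | 0⟩,  ⟨4 | 1⟩ ×2 }


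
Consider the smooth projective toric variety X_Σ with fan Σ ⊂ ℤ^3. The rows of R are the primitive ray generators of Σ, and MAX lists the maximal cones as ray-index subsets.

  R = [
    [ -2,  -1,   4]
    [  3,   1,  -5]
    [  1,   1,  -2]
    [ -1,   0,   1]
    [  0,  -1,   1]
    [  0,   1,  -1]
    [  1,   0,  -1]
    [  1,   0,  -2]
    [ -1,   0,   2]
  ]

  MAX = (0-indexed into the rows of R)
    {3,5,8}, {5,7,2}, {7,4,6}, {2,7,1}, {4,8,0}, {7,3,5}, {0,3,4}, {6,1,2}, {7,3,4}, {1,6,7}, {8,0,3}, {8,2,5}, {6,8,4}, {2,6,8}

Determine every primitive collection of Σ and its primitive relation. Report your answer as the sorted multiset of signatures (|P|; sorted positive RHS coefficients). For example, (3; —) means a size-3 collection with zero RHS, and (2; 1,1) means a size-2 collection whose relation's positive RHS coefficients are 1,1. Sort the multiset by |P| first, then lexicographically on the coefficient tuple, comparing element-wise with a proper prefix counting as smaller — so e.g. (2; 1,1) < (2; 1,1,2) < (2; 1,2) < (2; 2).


Primitive collections (17):

  {3,6}:  v_{3} + v_{6} = 0  ⟹  sig = (2; —)
  {4,5}:  v_{4} + v_{5} = 0  ⟹  sig = (2; —)
  {7,8}:  v_{7} + v_{8} = 0  ⟹  sig = (2; —)
  {0,1}:  v_{0} + v_{1} = v_{6}  ⟹  sig = (2; 1)
  {0,2}:  v_{0} + v_{2} = v_{8}  ⟹  sig = (2; 1)
  {2,3}:  v_{2} + v_{3} = v_{5}  ⟹  sig = (2; 1)
  {2,4}:  v_{2} + v_{4} = v_{6}  ⟹  sig = (2; 1)
  {5,6}:  v_{5} + v_{6} = v_{2}  ⟹  sig = (2; 1)
  {0,5}:  v_{0} + v_{5} = v_{3} + v_{8}  ⟹  sig = (2; 1,1)
  {0,6}:  v_{0} + v_{6} = v_{4} + v_{8}  ⟹  sig = (2; 1,1)
  {0,7}:  v_{0} + v_{7} = v_{3} + v_{4}  ⟹  sig = (2; 1,1)
  {1,3}:  v_{1} + v_{3} = v_{2} + v_{7}  ⟹  sig = (2; 1,1)
  {1,8}:  v_{1} + v_{8} = v_{2} + v_{6}  ⟹  sig = (2; 1,1)
  {1,4}:  v_{1} + v_{4} = 2·v_{6} + v_{7}  ⟹  sig = (2; 1,2)
  {1,5}:  v_{1} + v_{5} = 2·v_{2} + v_{7}  ⟹  sig = (2; 1,2)
  {2,6,7}:  v_{2} + v_{6} + v_{7} = v_{1}  ⟹  sig = (3; 1)
  {3,4,8}:  v_{3} + v_{4} + v_{8} = v_{0}  ⟹  sig = (3; 1)

Sorted signature multiset PRS(X):
[(2; —), (2; —), (2; —), (2; 1), (2; 1), (2; 1), (2; 1), (2; 1), (2; 1,1), (2; 1,1), (2; 1,1), (2; 1,1), (2; 1,1), (2; 1,2), (2; 1,2), (3; 1), (3; 1)]


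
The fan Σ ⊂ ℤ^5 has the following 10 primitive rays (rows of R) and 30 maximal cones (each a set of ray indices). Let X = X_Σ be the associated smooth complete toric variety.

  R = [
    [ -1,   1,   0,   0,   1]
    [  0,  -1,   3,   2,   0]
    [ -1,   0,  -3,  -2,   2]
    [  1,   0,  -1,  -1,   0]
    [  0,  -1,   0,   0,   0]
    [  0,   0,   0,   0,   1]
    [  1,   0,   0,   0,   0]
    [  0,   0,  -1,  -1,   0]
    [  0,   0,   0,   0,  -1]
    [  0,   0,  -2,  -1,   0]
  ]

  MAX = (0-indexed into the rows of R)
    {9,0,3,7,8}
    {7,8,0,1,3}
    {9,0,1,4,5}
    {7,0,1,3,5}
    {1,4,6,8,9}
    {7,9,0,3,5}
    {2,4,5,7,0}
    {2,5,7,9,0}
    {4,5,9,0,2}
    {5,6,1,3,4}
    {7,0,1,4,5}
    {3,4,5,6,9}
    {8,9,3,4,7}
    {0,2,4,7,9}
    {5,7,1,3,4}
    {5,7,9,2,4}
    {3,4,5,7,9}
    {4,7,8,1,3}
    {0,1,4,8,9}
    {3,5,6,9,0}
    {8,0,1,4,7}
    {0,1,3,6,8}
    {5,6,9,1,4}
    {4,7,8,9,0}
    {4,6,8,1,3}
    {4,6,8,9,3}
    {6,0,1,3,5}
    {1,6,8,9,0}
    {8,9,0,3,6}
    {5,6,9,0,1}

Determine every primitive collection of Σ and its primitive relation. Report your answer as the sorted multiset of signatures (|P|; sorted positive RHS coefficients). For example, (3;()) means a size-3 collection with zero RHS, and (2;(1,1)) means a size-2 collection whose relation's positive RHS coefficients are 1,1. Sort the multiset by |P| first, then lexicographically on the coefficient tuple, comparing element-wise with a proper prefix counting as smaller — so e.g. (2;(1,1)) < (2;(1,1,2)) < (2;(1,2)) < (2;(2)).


The 11 primitive collections of Σ (r=10, n=5):

  P={5,8}:  v_{5} + v_{8} = 0  so sig = (2;())
  P={6,7}:  v_{6} + v_{7} = v_{3}  so sig = (2;(1))
  P={2,8}:  v_{2} + v_{8} = v_{0} + v_{4} + v_{7} + v_{9}  so sig = (2;(1,1,1,1))
  P={1,2}:  v_{1} + v_{2} = v_{0} + 2·v_{4} + v_{5}  so sig = (2;(1,1,2))
  P={2,6}:  v_{2} + v_{6} = 2·v_{5} + v_{7} + v_{9}  so sig = (2;(1,1,2))
  P={2,3}:  v_{2} + v_{3} = 2·v_{5} + 2·v_{7} + v_{9}  so sig = (2;(1,2,2))
  P={0,4,6}:  v_{0} + v_{4} + v_{6} = v_{5}  so sig = (3;(1))
  P={1,7,9}:  v_{1} + v_{7} + v_{9} = v_{4}  so sig = (3;(1))
  P={0,3,4}:  v_{0} + v_{3} + v_{4} = v_{5} + v_{7}  so sig = (3;(1,1))
  P={1,3,9}:  v_{1} + v_{3} + v_{9} = v_{4} + v_{6}  so sig = (3;(1,1))
  P={0,4,5,7,9}:  v_{0} + v_{4} + v_{5} + v_{7} + v_{9} = v_{2}  so sig = (5;(1))

Hence PRS(X_Σ) =
{ (2;()),  (2;(1)),  (2;(1,1,1,1)),  (2;(1,1,2)) ×2,  (2;(1,2,2)),  (3;(1)) ×2,  (3;(1,1)) ×2,  (5;(1)) }


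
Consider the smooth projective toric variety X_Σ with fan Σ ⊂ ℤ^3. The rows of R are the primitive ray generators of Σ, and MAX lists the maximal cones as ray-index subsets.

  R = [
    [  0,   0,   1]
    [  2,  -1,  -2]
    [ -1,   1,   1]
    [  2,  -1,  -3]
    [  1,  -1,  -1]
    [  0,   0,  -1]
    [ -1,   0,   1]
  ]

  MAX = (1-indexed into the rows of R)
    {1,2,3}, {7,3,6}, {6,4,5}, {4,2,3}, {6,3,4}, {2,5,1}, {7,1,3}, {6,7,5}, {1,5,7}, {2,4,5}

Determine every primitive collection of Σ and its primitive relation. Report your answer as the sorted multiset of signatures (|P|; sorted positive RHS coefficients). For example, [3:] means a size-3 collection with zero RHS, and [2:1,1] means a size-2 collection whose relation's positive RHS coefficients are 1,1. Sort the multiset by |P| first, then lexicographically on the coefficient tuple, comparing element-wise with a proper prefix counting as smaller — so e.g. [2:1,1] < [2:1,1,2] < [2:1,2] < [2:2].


The 6 primitive collections of Σ (r=7, n=3):

  P={1,6}:  v_{1} + v_{6} = 0 ; sig = [2:]
  P={3,5}:  v_{3} + v_{5} = 0 ; sig = [2:]
  P={1,4}:  v_{1} + v_{4} = v_{2} ; sig = [2:1]
  P={2,6}:  v_{2} + v_{6} = v_{4} ; sig = [2:1]
  P={2,7}:  v_{2} + v_{7} = v_{5} ; sig = [2:1]
  P={4,7}:  v_{4} + v_{7} = v_{5} + v_{6} ; sig = [2:1,1]

so the primitive-relation signature multiset is
    [2:]
    [2:]
    [2:1]
    [2:1]
    [2:1]
    [2:1,1]


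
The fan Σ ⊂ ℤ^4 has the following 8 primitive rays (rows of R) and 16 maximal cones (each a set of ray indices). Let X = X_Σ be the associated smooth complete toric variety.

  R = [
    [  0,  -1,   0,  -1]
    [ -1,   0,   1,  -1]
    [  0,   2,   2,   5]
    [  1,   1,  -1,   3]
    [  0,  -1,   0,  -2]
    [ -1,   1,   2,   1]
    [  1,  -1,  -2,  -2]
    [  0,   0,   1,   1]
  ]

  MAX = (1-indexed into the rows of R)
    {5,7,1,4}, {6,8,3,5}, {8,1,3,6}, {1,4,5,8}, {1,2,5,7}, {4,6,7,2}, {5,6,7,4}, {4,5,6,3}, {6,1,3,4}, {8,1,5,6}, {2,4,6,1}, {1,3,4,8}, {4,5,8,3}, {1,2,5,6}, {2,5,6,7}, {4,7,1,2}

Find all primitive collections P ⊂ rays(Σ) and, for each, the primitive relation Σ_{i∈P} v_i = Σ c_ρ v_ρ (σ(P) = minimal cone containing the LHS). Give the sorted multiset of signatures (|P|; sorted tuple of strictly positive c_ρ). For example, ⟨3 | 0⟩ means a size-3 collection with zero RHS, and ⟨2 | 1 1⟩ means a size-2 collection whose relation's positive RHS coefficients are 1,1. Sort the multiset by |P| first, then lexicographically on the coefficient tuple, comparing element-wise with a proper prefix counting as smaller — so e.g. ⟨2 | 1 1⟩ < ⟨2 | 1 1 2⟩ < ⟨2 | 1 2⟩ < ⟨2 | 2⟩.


9 minimal non-faces of Δ(Σ) (on 8 rays):

  • {2,8}:  v_{2} + v_{8} = v_{1} + v_{6} — sig = ⟨2 | 1 1⟩
  • {2,3}:  v_{2} + v_{3} = v_{1} + v_{4} + 2·v_{6} — sig = ⟨2 | 1 1 2⟩
  • {7,8}:  v_{7} + v_{8} = v_{4} + 2·v_{5} — sig = ⟨2 | 1 2⟩
  • {3,7}:  v_{3} + v_{7} = 2·v_{4} + 2·v_{5} + v_{6} — sig = ⟨2 | 1 2 2⟩
  • {2,4,5}:  v_{2} + v_{4} + v_{5} = 0 — sig = ⟨3 | 0⟩
  • {1,6,7}:  v_{1} + v_{6} + v_{7} = v_{5} — sig = ⟨3 | 1⟩
  • {4,6,8}:  v_{4} + v_{6} + v_{8} = v_{3} — sig = ⟨3 | 1⟩
  • {1,3,5}:  v_{1} + v_{3} + v_{5} = 2·v_{8} — sig = ⟨3 | 2⟩
  • {1,4,5,6}:  v_{1} + v_{4} + v_{5} + v_{6} = v_{8} — sig = ⟨4 | 1⟩

Sorted signature multiset PRS(X):
    |P|=2: 4 collections, coeffs (1,1), (1,1,2), (1,2), (1,2,2)
    |P|=3: 4 collections, coeffs (), (1), (1), (2)
    |P|=4: 1 collection, coeffs (1)


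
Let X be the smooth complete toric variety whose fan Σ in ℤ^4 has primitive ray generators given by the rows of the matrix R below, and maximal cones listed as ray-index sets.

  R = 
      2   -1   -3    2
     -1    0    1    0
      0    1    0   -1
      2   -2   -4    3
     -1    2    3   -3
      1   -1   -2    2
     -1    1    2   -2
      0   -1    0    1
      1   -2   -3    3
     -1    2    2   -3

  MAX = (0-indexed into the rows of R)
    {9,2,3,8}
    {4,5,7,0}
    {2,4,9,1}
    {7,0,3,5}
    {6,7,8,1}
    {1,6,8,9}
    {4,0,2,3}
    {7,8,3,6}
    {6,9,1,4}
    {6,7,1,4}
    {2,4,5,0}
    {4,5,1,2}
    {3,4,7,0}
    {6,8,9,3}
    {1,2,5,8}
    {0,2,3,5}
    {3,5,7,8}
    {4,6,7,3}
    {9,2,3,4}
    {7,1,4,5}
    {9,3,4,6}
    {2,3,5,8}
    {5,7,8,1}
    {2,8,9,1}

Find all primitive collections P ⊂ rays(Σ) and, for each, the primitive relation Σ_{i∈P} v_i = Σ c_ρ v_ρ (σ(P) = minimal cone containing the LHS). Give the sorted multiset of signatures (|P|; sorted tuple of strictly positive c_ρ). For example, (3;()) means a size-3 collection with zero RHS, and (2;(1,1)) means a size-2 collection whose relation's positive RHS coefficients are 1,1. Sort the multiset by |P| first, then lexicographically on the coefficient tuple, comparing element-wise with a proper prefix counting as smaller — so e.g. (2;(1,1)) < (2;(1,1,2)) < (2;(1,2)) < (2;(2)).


|primitive collections| = 12. Relations:

  P = {2,7}:  v_{2} + v_{7} = 0 — sig = (2;())
  P = {4,8}:  v_{4} + v_{8} = 0 — sig = (2;())
  P = {5,6}:  v_{5} + v_{6} = 0 — sig = (2;())
  P = {0,1}:  v_{0} + v_{1} = v_{5} — sig = (2;(1))
  P = {1,3}:  v_{1} + v_{3} = v_{8} — sig = (2;(1))
  P = {2,6}:  v_{2} + v_{6} = v_{9} — sig = (2;(1))
  P = {5,9}:  v_{5} + v_{9} = v_{2} — sig = (2;(1))
  P = {7,9}:  v_{7} + v_{9} = v_{6} — sig = (2;(1))
  P = {0,6}:  v_{0} + v_{6} = v_{3} + v_{4} — sig = (2;(1,1))
  P = {0,8}:  v_{0} + v_{8} = v_{3} + v_{5} — sig = (2;(1,1))
  P = {0,9}:  v_{0} + v_{9} = v_{2} + v_{3} + v_{4} — sig = (2;(1,1,1))
  P = {3,4,5}:  v_{3} + v_{4} + v_{5} = v_{0} — sig = (3;(1))

Hence PRS(X_Σ) =
    |P|=2: 11 collections, coeffs (), (), (), (1), (1), (1), (1), (1), (1,1), (1,1), (1,1,1)
    |P|=3: 1 collection, coeffs (1)


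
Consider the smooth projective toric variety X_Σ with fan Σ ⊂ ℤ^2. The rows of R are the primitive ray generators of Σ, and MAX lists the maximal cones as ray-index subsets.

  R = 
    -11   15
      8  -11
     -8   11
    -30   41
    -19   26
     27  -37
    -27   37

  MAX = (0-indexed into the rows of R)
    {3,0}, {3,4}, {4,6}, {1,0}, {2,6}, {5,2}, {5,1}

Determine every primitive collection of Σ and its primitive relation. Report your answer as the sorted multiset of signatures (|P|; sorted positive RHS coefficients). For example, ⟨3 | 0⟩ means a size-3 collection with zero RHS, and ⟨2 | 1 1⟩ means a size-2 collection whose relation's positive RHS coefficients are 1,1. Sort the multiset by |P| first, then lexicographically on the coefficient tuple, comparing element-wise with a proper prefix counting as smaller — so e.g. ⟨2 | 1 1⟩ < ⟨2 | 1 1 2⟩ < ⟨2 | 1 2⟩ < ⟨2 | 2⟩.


Primitive collections (14):

  P={1,2}:  v_{1} + v_{2} = 0  →  sig = ⟨2 | 0⟩
  P={5,6}:  v_{5} + v_{6} = 0  →  sig = ⟨2 | 0⟩
  P={0,2}:  v_{0} + v_{2} = v_{4}  →  sig = ⟨2 | 1⟩
  P={0,4}:  v_{0} + v_{4} = v_{3}  →  sig = ⟨2 | 1⟩
  P={1,4}:  v_{1} + v_{4} = v_{0}  →  sig = ⟨2 | 1⟩
  P={1,6}:  v_{1} + v_{6} = v_{4}  →  sig = ⟨2 | 1⟩
  P={2,4}:  v_{2} + v_{4} = v_{6}  →  sig = ⟨2 | 1⟩
  P={4,5}:  v_{4} + v_{5} = v_{1}  →  sig = ⟨2 | 1⟩
  P={3,5}:  v_{3} + v_{5} = v_{0} + v_{1}  →  sig = ⟨2 | 1 1⟩
  P={0,5}:  v_{0} + v_{5} = 2·v_{1}  →  sig = ⟨2 | 2⟩
  P={0,6}:  v_{0} + v_{6} = 2·v_{4}  →  sig = ⟨2 | 2⟩
  P={1,3}:  v_{1} + v_{3} = 2·v_{0}  →  sig = ⟨2 | 2⟩
  P={2,3}:  v_{2} + v_{3} = 2·v_{4}  →  sig = ⟨2 | 2⟩
  P={3,6}:  v_{3} + v_{6} = 3·v_{4}  →  sig = ⟨2 | 3⟩

so the primitive-relation signature multiset is
[⟨2 | 0⟩, ⟨2 | 0⟩, ⟨2 | 1⟩, ⟨2 | 1⟩, ⟨2 | 1⟩, ⟨2 | 1⟩, ⟨2 | 1⟩, ⟨2 | 1⟩, ⟨2 | 1 1⟩, ⟨2 | 2⟩, ⟨2 | 2⟩, ⟨2 | 2⟩, ⟨2 | 2⟩, ⟨2 | 3⟩]


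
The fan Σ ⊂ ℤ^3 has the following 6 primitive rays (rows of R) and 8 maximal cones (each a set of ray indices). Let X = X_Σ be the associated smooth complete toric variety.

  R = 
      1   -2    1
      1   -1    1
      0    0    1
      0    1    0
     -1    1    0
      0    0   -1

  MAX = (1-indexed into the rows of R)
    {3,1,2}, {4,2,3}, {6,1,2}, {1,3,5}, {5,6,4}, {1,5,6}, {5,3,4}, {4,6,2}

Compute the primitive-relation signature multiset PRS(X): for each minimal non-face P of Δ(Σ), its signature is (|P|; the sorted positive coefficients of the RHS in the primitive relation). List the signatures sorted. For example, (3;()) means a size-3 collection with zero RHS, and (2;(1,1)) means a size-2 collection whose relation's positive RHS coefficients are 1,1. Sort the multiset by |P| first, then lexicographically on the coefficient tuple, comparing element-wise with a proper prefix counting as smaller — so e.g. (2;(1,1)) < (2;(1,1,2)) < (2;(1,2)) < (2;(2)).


|primitive collections| = 3. Relations:

  {3,6}:  v_{3} + v_{6} = 0 ; sig = (2;())
  {1,4}:  v_{1} + v_{4} = v_{2} ; sig = (2;(1))
  {2,5}:  v_{2} + v_{5} = v_{3} ; sig = (2;(1))

Hence PRS(X_Σ) =
    (2;())
    (2;(1))
    (2;(1))


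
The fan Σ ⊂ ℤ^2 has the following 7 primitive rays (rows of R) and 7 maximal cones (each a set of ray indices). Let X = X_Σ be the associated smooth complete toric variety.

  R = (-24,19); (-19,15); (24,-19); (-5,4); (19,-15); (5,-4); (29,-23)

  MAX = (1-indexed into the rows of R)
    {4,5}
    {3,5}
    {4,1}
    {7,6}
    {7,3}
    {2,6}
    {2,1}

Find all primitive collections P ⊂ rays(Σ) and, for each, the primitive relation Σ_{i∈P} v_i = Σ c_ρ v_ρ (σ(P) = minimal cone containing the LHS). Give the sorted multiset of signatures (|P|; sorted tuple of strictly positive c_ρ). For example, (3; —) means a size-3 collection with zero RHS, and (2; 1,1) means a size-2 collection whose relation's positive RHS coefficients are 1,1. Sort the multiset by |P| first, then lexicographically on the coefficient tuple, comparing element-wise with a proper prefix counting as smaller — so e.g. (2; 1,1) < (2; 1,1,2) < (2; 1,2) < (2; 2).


Primitive collections (14):

  P={1,3}:  v_{1} + v_{3} = 0  ⇒ sig = (2; —)
  P={2,5}:  v_{2} + v_{5} = 0  ⇒ sig = (2; —)
  P={4,6}:  v_{4} + v_{6} = 0  ⇒ sig = (2; —)
  P={1,5}:  v_{1} + v_{5} = v_{4}  ⇒ sig = (2; 1)
  P={1,6}:  v_{1} + v_{6} = v_{2}  ⇒ sig = (2; 1)
  P={1,7}:  v_{1} + v_{7} = v_{6}  ⇒ sig = (2; 1)
  P={2,3}:  v_{2} + v_{3} = v_{6}  ⇒ sig = (2; 1)
  P={2,4}:  v_{2} + v_{4} = v_{1}  ⇒ sig = (2; 1)
  P={3,4}:  v_{3} + v_{4} = v_{5}  ⇒ sig = (2; 1)
  P={3,6}:  v_{3} + v_{6} = v_{7}  ⇒ sig = (2; 1)
  P={4,7}:  v_{4} + v_{7} = v_{3}  ⇒ sig = (2; 1)
  P={5,6}:  v_{5} + v_{6} = v_{3}  ⇒ sig = (2; 1)
  P={2,7}:  v_{2} + v_{7} = 2·v_{6}  ⇒ sig = (2; 2)
  P={5,7}:  v_{5} + v_{7} = 2·v_{3}  ⇒ sig = (2; 2)

so the primitive-relation signature multiset is
[(2; —), (2; —), (2; —), (2; 1), (2; 1), (2; 1), (2; 1), (2; 1), (2; 1), (2; 1), (2; 1), (2; 1), (2; 2), (2; 2)]


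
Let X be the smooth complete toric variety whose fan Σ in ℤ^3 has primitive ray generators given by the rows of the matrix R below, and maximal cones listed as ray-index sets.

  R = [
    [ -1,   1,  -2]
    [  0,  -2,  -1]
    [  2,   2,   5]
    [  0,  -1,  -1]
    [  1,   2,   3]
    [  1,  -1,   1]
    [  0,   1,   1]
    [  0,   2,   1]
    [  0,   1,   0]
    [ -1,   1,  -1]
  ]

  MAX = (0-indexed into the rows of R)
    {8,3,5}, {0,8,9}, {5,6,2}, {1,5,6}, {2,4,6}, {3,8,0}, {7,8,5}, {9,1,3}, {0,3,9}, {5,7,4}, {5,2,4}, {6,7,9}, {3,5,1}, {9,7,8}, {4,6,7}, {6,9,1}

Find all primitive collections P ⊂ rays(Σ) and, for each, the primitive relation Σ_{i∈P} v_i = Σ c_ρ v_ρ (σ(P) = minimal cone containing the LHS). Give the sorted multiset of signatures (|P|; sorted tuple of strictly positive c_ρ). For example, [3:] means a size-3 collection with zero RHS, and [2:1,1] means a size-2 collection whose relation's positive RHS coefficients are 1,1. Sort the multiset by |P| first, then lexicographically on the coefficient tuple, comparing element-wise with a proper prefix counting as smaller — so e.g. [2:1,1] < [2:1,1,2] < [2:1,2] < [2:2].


Primitive collections (24):

  • {1,7}:  v_{1} + v_{7} = 0  →  sig = [2:]
  • {3,6}:  v_{3} + v_{6} = 0  →  sig = [2:]
  • {5,9}:  v_{5} + v_{9} = 0  →  sig = [2:]
  • {1,8}:  v_{1} + v_{8} = v_{3}  →  sig = [2:1]
  • {3,7}:  v_{3} + v_{7} = v_{8}  →  sig = [2:1]
  • {6,8}:  v_{6} + v_{8} = v_{7}  →  sig = [2:1]
  • {0,4}:  v_{0} + v_{4} = v_{7} + v_{8}  →  sig = [2:1,1]
  • {0,5}:  v_{0} + v_{5} = v_{3} + v_{8}  →  sig = [2:1,1]
  • {0,6}:  v_{0} + v_{6} = v_{8} + v_{9}  →  sig = [2:1,1]
  • {1,4}:  v_{1} + v_{4} = v_{5} + v_{6}  →  sig = [2:1,1]
  • {2,3}:  v_{2} + v_{3} = v_{4} + v_{5}  →  sig = [2:1,1]
  • {2,9}:  v_{2} + v_{9} = v_{4} + v_{6}  →  sig = [2:1,1]
  • {3,4}:  v_{3} + v_{4} = v_{5} + v_{7}  →  sig = [2:1,1]
  • {4,9}:  v_{4} + v_{9} = v_{6} + v_{7}  →  sig = [2:1,1]
  • {2,8}:  v_{2} + v_{8} = v_{4} + v_{5} + v_{7}  →  sig = [2:1,1,1]
  • {0,1}:  v_{0} + v_{1} = 2·v_{3} + v_{9}  →  sig = [2:1,2]
  • {0,2}:  v_{0} + v_{2} = v_{5} + 2·v_{7}  →  sig = [2:1,2]
  • {0,7}:  v_{0} + v_{7} = 2·v_{8} + v_{9}  →  sig = [2:1,2]
  • {4,8}:  v_{4} + v_{8} = v_{5} + 2·v_{7}  →  sig = [2:1,2]
  • {2,7}:  v_{2} + v_{7} = 2·v_{4}  →  sig = [2:2]
  • {1,2}:  v_{1} + v_{2} = 2·v_{5} + 2·v_{6}  →  sig = [2:2,2]
  • {3,8,9}:  v_{3} + v_{8} + v_{9} = v_{0}  →  sig = [3:1]
  • {4,5,6}:  v_{4} + v_{5} + v_{6} = v_{2}  →  sig = [3:1]
  • {5,6,7}:  v_{5} + v_{6} + v_{7} = v_{4}  →  sig = [3:1]

so the primitive-relation signature multiset is
    [2:]
    [2:]
    [2:]
    [2:1]
    [2:1]
    [2:1]
    [2:1,1]
    [2:1,1]
    [2:1,1]
    [2:1,1]
    [2:1,1]
    [2:1,1]
    [2:1,1]
    [2:1,1]
    [2:1,1,1]
    [2:1,2]
    [2:1,2]
    [2:1,2]
    [2:1,2]
    [2:2]
    [2:2,2]
    [3:1]
    [3:1]
    [3:1]


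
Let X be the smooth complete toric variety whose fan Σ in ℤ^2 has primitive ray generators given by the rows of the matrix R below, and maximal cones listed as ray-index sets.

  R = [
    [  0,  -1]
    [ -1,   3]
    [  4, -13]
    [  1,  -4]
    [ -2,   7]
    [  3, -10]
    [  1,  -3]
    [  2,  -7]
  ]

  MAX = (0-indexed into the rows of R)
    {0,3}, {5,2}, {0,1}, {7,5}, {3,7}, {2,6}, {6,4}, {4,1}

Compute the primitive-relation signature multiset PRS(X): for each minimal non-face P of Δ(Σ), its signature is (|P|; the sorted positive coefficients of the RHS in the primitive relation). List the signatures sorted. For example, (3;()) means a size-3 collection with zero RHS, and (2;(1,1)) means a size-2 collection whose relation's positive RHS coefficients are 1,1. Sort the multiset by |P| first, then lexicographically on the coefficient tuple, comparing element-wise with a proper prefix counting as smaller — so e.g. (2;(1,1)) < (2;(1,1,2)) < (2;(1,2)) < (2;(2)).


20 collections generate NE(X_Σ); each relation:

  P = {1,6}:  v_{1} + v_{6} = 0  ⇒ sig = (2;())
  P = {4,7}:  v_{4} + v_{7} = 0  ⇒ sig = (2;())
  P = {0,6}:  v_{0} + v_{6} = v_{3}  ⇒ sig = (2;(1))
  P = {1,2}:  v_{1} + v_{2} = v_{5}  ⇒ sig = (2;(1))
  P = {1,3}:  v_{1} + v_{3} = v_{0}  ⇒ sig = (2;(1))
  P = {1,5}:  v_{1} + v_{5} = v_{7}  ⇒ sig = (2;(1))
  P = {1,7}:  v_{1} + v_{7} = v_{3}  ⇒ sig = (2;(1))
  P = {3,4}:  v_{3} + v_{4} = v_{1}  ⇒ sig = (2;(1))
  P = {3,6}:  v_{3} + v_{6} = v_{7}  ⇒ sig = (2;(1))
  P = {4,5}:  v_{4} + v_{5} = v_{6}  ⇒ sig = (2;(1))
  P = {5,6}:  v_{5} + v_{6} = v_{2}  ⇒ sig = (2;(1))
  P = {6,7}:  v_{6} + v_{7} = v_{5}  ⇒ sig = (2;(1))
  P = {0,5}:  v_{0} + v_{5} = v_{3} + v_{7}  ⇒ sig = (2;(1,1))
  P = {2,3}:  v_{2} + v_{3} = v_{5} + v_{7}  ⇒ sig = (2;(1,1))
  P = {0,2}:  v_{0} + v_{2} = 2·v_{7}  ⇒ sig = (2;(2))
  P = {0,4}:  v_{0} + v_{4} = 2·v_{1}  ⇒ sig = (2;(2))
  P = {0,7}:  v_{0} + v_{7} = 2·v_{3}  ⇒ sig = (2;(2))
  P = {2,4}:  v_{2} + v_{4} = 2·v_{6}  ⇒ sig = (2;(2))
  P = {2,7}:  v_{2} + v_{7} = 2·v_{5}  ⇒ sig = (2;(2))
  P = {3,5}:  v_{3} + v_{5} = 2·v_{7}  ⇒ sig = (2;(2))

so the primitive-relation signature multiset is
{ (2;()) ×2,  (2;(1)) ×10,  (2;(1,1)) ×2,  (2;(2)) ×6 }


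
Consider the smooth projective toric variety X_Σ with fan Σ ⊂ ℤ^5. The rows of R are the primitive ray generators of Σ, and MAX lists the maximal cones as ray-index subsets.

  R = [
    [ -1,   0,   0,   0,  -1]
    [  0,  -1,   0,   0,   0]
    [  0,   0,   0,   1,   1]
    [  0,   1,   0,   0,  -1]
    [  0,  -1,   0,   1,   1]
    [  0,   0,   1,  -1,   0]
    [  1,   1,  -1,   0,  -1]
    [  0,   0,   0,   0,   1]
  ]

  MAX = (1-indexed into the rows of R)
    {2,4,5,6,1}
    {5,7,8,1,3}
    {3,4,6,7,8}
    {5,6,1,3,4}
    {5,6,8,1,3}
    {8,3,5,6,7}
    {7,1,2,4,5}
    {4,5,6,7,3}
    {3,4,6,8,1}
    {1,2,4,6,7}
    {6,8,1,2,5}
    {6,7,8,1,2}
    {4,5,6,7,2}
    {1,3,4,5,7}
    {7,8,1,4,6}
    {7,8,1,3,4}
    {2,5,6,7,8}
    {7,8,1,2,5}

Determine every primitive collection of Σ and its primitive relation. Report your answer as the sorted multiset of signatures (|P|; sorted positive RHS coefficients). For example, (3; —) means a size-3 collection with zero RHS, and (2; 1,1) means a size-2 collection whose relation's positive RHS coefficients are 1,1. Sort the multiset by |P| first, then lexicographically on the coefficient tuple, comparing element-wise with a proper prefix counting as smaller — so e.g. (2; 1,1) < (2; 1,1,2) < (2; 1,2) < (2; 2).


Primitive collections (5):

  P = {2,3}:  v_{2} + v_{3} = v_{5}  so sig = (2; 1)
  P = {2,4,8}:  v_{2} + v_{4} + v_{8} = 0  so sig = (3; —)
  P = {4,5,8}:  v_{4} + v_{5} + v_{8} = v_{3}  so sig = (3; 1)
  P = {1,3,6,7}:  v_{1} + v_{3} + v_{6} + v_{7} = v_{4}  so sig = (4; 1)
  P = {1,5,6,7}:  v_{1} + v_{5} + v_{6} + v_{7} = v_{2} + v_{4}  so sig = (4; 1,1)

Hence PRS(X_Σ) =
{ (2; 1),  (3; —),  (3; 1),  (4; 1),  (4; 1,1) }


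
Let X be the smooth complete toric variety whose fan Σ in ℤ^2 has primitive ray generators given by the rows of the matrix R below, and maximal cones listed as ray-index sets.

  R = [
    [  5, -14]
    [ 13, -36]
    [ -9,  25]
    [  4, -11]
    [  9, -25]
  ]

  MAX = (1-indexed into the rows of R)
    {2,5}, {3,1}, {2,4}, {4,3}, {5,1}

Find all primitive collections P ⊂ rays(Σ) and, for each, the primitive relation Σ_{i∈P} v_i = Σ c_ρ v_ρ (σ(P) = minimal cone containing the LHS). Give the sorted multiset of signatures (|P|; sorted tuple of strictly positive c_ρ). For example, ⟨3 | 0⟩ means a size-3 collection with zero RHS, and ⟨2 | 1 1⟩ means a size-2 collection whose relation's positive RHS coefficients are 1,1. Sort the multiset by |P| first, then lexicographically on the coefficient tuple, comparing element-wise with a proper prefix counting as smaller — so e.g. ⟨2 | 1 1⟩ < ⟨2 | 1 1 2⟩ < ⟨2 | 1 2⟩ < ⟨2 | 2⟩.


Minimal non-faces — 5 found among 5 rays, 5 max cones:

  P={3,5}:  v_{3} + v_{5} = 0 ; sig = ⟨2 | 0⟩
  P={1,4}:  v_{1} + v_{4} = v_{5} ; sig = ⟨2 | 1⟩
  P={2,3}:  v_{2} + v_{3} = v_{4} ; sig = ⟨2 | 1⟩
  P={4,5}:  v_{4} + v_{5} = v_{2} ; sig = ⟨2 | 1⟩
  P={1,2}:  v_{1} + v_{2} = 2·v_{5} ; sig = ⟨2 | 2⟩

Signatures (|P|; sorted positive RHS coefficients), sorted:
    ⟨2 | 0⟩
    ⟨2 | 1⟩
    ⟨2 | 1⟩
    ⟨2 | 1⟩
    ⟨2 | 2⟩


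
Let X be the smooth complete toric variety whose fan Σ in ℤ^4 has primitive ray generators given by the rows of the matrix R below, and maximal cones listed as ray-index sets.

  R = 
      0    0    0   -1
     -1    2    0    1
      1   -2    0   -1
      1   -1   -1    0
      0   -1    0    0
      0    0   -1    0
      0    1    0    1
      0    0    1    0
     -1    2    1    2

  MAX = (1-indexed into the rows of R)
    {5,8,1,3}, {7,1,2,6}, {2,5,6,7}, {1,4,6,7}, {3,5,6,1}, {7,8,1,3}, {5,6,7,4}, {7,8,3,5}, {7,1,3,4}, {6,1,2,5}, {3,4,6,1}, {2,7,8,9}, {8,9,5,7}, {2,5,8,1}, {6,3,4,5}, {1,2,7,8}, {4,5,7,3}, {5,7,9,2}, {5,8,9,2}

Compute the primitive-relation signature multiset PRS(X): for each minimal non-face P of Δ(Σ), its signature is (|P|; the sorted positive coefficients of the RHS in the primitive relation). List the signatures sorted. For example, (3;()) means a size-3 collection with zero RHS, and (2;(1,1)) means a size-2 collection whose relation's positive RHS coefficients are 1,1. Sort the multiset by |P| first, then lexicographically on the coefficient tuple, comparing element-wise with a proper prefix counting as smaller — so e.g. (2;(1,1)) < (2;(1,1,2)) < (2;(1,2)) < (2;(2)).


|primitive collections| = 12. Relations:

  P = {2,3}:  v_{2} + v_{3} = 0  ⟹  sig = (2;())
  P = {6,8}:  v_{6} + v_{8} = 0  ⟹  sig = (2;())
  P = {1,9}:  v_{1} + v_{9} = v_{2} + v_{8}  ⟹  sig = (2;(1,1))
  P = {2,4}:  v_{2} + v_{4} = v_{6} + v_{7}  ⟹  sig = (2;(1,1))
  P = {4,8}:  v_{4} + v_{8} = v_{3} + v_{7}  ⟹  sig = (2;(1,1))
  P = {3,9}:  v_{3} + v_{9} = v_{5} + v_{7} + v_{8}  ⟹  sig = (2;(1,1,1))
  P = {6,9}:  v_{6} + v_{9} = v_{2} + v_{5} + v_{7}  ⟹  sig = (2;(1,1,1))
  P = {4,9}:  v_{4} + v_{9} = v_{5} + 2·v_{7}  ⟹  sig = (2;(1,2))
  P = {1,5,7}:  v_{1} + v_{5} + v_{7} = 0  ⟹  sig = (3;())
  P = {3,6,7}:  v_{3} + v_{6} + v_{7} = v_{4}  ⟹  sig = (3;(1))
  P = {1,4,5}:  v_{1} + v_{4} + v_{5} = v_{3} + v_{6}  ⟹  sig = (3;(1,1))
  P = {2,5,7,8}:  v_{2} + v_{5} + v_{7} + v_{8} = v_{9}  ⟹  sig = (4;(1))

Sorted signature multiset PRS(X):
[(2;()), (2;()), (2;(1,1)), (2;(1,1)), (2;(1,1)), (2;(1,1,1)), (2;(1,1,1)), (2;(1,2)), (3;()), (3;(1)), (3;(1,1)), (4;(1))]


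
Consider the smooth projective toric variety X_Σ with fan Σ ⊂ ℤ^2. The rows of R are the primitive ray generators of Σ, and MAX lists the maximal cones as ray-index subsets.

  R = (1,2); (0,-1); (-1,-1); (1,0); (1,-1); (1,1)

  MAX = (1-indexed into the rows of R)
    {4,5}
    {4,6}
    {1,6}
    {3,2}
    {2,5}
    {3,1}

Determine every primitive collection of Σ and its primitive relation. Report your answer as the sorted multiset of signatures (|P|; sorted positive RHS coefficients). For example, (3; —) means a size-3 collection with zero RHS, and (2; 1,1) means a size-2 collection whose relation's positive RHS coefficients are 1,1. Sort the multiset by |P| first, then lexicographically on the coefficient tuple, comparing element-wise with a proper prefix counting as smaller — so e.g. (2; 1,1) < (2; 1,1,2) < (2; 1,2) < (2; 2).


Δ(Σ) — 6 vertices, 9 min non-faces:

  {3,6}:  v_{3} + v_{6} = 0  ⟹  sig = (2; —)
  {1,2}:  v_{1} + v_{2} = v_{6}  ⟹  sig = (2; 1)
  {2,4}:  v_{2} + v_{4} = v_{5}  ⟹  sig = (2; 1)
  {2,6}:  v_{2} + v_{6} = v_{4}  ⟹  sig = (2; 1)
  {3,4}:  v_{3} + v_{4} = v_{2}  ⟹  sig = (2; 1)
  {1,5}:  v_{1} + v_{5} = v_{4} + v_{6}  ⟹  sig = (2; 1,1)
  {1,4}:  v_{1} + v_{4} = 2·v_{6}  ⟹  sig = (2; 2)
  {3,5}:  v_{3} + v_{5} = 2·v_{2}  ⟹  sig = (2; 2)
  {5,6}:  v_{5} + v_{6} = 2·v_{4}  ⟹  sig = (2; 2)

Sorted signature multiset PRS(X):
    |P|=2: 9 collections, coeffs (), (1), (1), (1), (1), (1,1), (2), (2), (2)


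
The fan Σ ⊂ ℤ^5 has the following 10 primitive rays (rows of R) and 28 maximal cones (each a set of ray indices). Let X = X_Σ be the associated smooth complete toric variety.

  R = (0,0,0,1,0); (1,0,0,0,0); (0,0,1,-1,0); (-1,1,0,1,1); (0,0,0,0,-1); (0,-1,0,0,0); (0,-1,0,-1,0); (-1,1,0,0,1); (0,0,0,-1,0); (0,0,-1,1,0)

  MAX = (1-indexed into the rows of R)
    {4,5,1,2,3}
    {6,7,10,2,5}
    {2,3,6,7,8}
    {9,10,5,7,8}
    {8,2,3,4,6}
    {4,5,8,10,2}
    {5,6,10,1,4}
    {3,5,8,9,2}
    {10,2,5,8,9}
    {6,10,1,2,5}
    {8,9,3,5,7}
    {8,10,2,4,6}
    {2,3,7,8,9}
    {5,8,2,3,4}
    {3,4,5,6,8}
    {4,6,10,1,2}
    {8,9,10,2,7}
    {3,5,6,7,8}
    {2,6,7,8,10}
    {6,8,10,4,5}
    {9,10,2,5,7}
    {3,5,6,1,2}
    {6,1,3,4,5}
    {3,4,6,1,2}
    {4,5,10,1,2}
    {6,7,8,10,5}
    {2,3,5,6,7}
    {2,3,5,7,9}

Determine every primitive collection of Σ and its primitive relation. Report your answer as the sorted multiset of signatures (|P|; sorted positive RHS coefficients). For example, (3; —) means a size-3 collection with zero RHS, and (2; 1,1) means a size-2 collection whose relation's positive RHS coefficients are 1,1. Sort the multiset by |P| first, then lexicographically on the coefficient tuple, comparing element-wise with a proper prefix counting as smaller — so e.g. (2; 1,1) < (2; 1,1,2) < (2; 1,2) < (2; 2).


Σ has 10 primitive collections:

  • {1,9}:  v_{1} + v_{9} = 0 ; sig = (2; —)
  • {3,10}:  v_{3} + v_{10} = 0 ; sig = (2; —)
  • {1,7}:  v_{1} + v_{7} = v_{6} ; sig = (2; 1)
  • {1,8}:  v_{1} + v_{8} = v_{4} ; sig = (2; 1)
  • {4,9}:  v_{4} + v_{9} = v_{8} ; sig = (2; 1)
  • {6,9}:  v_{6} + v_{9} = v_{7} ; sig = (2; 1)
  • {4,7}:  v_{4} + v_{7} = v_{6} + v_{8} ; sig = (2; 1,1)
  • {2,5,6,8}:  v_{2} + v_{5} + v_{6} + v_{8} = 0 ; sig = (4; —)
  • {2,4,5,6}:  v_{2} + v_{4} + v_{5} + v_{6} = v_{1} ; sig = (4; 1)
  • {2,5,7,8}:  v_{2} + v_{5} + v_{7} + v_{8} = v_{9} ; sig = (4; 1)

Signatures (|P|; sorted positive RHS coefficients), sorted:
    (2; —)
    (2; —)
    (2; 1)
    (2; 1)
    (2; 1)
    (2; 1)
    (2; 1,1)
    (4; —)
    (4; 1)
    (4; 1)
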